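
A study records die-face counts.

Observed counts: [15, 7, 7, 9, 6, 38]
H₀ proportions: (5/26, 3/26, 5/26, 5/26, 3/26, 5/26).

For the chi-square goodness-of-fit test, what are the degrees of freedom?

degrees of freedom = 5

df = k − 1 = 6 − 1 = 5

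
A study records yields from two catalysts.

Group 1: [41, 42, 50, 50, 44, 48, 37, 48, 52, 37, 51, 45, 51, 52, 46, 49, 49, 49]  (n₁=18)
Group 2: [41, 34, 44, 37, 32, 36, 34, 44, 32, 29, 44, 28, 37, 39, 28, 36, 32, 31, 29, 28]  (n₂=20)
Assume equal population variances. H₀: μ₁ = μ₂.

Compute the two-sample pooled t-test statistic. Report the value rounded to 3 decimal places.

test statistic = 7.153

x̄₁=46.722, s₁=4.775, n₁=18
x̄₂=34.750, s₂=5.466, n₂=20
s_p² = [17·4.775² + 19·5.466²]/36 = 26.5378
SE = √(s_p²·(1/18+1/20)) = 1.6737
t = (46.722−34.750)/1.6737 = 7.1532
df = 36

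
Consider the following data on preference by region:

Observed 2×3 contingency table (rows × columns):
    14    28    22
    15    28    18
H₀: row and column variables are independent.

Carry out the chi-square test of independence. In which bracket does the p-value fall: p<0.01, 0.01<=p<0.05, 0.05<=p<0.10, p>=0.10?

Row totals [64, 61], col totals [29, 56, 40], n=125
χ² = (14−14.85)²/14.85 + (28−28.67)²/28.67 + (22−20.48)²/20.48 + (15−14.15)²/14.15 + (28−27.33)²/27.33 + (18−19.52)²/19.52 = 0.3627
df = 2
p-value (upper-tail) = 0.83415
→ bracket: p>=0.10

p-value bracket: p>=0.10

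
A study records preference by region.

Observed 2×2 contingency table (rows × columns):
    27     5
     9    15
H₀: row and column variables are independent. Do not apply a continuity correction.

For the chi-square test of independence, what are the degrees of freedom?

df = (r−1)(c−1) = (2−1)·(2−1) = 1

degrees of freedom = 1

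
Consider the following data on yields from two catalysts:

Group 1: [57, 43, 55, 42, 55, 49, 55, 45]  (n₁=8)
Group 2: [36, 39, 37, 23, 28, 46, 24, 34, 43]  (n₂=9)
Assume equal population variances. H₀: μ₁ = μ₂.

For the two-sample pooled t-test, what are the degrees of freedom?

df = n₁ + n₂ − 2 = 8 + 9 − 2 = 15

degrees of freedom = 15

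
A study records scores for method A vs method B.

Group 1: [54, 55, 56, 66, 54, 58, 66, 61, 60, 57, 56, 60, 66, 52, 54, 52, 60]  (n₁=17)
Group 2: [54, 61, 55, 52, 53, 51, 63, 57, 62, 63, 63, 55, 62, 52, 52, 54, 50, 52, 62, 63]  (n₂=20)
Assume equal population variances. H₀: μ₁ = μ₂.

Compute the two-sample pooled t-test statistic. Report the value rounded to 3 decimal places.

x̄₁=58.059, s₁=4.683, n₁=17
x̄₂=56.800, s₂=4.927, n₂=20
s_p² = [16·4.683² + 19·4.927²]/35 = 23.2040
SE = √(s_p²·(1/17+1/20)) = 1.5891
t = (58.059−56.800)/1.5891 = 0.7922
df = 35

test statistic = 0.792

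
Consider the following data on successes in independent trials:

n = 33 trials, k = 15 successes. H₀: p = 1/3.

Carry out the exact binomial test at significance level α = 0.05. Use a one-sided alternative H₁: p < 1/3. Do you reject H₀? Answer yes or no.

reject H₀: no

Exact binomial: n=33, k=15, p₀=1/3=0.3333
P(X≤15) from Σ C(n,i)·p₀^i·(1−p₀)^(n−i)
p-value (one-sided, H₁ less) = 0.94901
At α=0.05: p ≥ α → fail to reject H₀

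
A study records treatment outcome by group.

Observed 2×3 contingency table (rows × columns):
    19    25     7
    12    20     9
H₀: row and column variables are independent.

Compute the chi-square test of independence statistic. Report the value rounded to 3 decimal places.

test statistic = 1.315

Row totals [51, 41], col totals [31, 45, 16], n=92
χ² = (19−17.18)²/17.18 + (25−24.95)²/24.95 + (7−8.87)²/8.87 + (12−13.82)²/13.82 + (20−20.05)²/20.05 + (9−7.13)²/7.13 = 1.3148
df = 2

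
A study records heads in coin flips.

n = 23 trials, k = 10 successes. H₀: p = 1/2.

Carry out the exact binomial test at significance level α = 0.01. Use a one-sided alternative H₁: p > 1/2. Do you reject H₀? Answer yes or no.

reject H₀: no

Exact binomial: n=23, k=10, p₀=1/2=0.5000
P(X≥10) from Σ C(n,i)·p₀^i·(1−p₀)^(n−i)
p-value (one-sided, H₁ greater) = 0.79756
At α=0.01: p ≥ α → fail to reject H₀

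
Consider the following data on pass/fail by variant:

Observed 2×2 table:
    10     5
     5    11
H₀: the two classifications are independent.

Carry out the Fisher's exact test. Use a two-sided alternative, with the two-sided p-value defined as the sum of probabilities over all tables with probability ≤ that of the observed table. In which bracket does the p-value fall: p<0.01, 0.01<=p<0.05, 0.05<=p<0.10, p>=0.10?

Margins: r₁=15, r₂=16, c₁=15, c₂=16, n=31
p_obs = C(15,10)·C(16,5)/C(31,15); sum pmf over tables with pmf ≤ p_obs
p-value (two-sided) = 0.07560
→ bracket: 0.05<=p<0.10

p-value bracket: 0.05<=p<0.10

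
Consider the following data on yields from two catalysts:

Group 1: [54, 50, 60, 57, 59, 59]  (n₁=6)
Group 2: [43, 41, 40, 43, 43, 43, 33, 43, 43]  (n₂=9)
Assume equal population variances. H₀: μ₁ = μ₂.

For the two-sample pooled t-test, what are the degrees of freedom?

degrees of freedom = 13

df = n₁ + n₂ − 2 = 6 + 9 − 2 = 13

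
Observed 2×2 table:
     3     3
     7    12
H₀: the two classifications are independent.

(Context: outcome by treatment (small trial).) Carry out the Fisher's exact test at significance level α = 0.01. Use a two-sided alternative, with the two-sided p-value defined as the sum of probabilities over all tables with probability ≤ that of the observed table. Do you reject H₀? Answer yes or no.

Margins: r₁=6, r₂=19, c₁=10, c₂=15, n=25
p_obs = C(6,3)·C(19,7)/C(25,10); sum pmf over tables with pmf ≤ p_obs
p-value (two-sided) = 0.65316
At α=0.01: p ≥ α → fail to reject H₀

reject H₀: no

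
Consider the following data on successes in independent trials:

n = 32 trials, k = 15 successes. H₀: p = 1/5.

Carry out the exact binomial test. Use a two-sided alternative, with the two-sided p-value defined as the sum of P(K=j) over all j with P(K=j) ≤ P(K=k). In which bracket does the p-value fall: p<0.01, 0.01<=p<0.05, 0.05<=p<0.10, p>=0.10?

Exact binomial: n=32, k=15, p₀=1/5=0.2000
P(X=j) = C(n,j)·p₀^j·(1−p₀)^(n−j); p = Σ P(X=j) over j with P(X=j) ≤ P(X=15)
p-value (two-sided) = 0.00056
→ bracket: p<0.01

p-value bracket: p<0.01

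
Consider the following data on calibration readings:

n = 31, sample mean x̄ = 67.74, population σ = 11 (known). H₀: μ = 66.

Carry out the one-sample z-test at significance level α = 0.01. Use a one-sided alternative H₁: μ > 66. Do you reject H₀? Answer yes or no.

SE = σ/√n = 11/√31 = 1.9757
z = (x̄−μ₀)/SE = (67.74−66)/1.9757 = 0.8807
p-value (one-sided, H₁ greater) = 0.18923
At α=0.01: p ≥ α → fail to reject H₀

reject H₀: no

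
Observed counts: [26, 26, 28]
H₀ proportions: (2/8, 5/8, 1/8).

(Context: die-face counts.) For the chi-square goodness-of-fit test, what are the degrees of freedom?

df = k − 1 = 3 − 1 = 2

degrees of freedom = 2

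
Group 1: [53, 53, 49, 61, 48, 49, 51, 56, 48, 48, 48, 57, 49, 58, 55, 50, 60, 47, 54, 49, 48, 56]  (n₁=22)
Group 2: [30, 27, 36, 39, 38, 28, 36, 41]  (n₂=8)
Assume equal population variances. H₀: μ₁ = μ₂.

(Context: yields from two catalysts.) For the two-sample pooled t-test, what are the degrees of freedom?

df = n₁ + n₂ − 2 = 22 + 8 − 2 = 28

degrees of freedom = 28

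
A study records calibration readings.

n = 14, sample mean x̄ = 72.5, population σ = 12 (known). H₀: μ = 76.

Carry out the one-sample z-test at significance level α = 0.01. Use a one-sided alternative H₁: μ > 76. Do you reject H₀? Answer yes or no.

reject H₀: no

SE = σ/√n = 12/√14 = 3.2071
z = (x̄−μ₀)/SE = (72.5−76)/3.2071 = -1.0913
p-value (one-sided, H₁ greater) = 0.86243
At α=0.01: p ≥ α → fail to reject H₀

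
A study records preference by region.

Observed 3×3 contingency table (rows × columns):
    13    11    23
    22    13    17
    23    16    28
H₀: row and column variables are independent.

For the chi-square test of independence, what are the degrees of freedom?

df = (r−1)(c−1) = (3−1)·(3−1) = 4

degrees of freedom = 4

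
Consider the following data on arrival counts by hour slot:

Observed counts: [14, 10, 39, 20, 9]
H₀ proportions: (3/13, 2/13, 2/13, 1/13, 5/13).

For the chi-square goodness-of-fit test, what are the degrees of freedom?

df = k − 1 = 5 − 1 = 4

degrees of freedom = 4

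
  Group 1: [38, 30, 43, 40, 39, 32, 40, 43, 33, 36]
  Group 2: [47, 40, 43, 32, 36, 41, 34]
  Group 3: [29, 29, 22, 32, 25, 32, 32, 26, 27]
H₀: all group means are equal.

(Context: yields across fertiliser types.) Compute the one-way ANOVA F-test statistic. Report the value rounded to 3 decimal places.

Group means [37.40, 39.00, 28.22], grand mean 34.654
SSB = Σnᵢ(x̄ᵢ−x̄)² = 579.929; SSW = ΣΣ(x−x̄ᵢ)² = 451.956
MSB = 579.929/2 = 289.9645; MSW = 451.956/23 = 19.6502
F = MSB/MSW = 14.7563
df = (2, 23)

test statistic = 14.756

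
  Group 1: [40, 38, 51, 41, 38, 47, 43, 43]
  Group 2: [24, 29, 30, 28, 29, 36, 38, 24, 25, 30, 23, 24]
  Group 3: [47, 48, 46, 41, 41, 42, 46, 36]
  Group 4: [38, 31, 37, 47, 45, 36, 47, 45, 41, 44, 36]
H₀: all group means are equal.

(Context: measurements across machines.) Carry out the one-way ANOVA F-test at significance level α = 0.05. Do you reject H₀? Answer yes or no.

reject H₀: yes

Group means [42.62, 28.33, 43.38, 40.64], grand mean 37.821
SSB = Σnᵢ(x̄ᵢ−x̄)² = 1598.781; SSW = ΣΣ(x−x̄ᵢ)² = 798.962
MSB = 1598.781/3 = 532.9272; MSW = 798.962/35 = 22.8275
F = MSB/MSW = 23.3459
df = (3, 35)
p-value (upper-tail) = 0.00000
At α=0.05: p < α → reject H₀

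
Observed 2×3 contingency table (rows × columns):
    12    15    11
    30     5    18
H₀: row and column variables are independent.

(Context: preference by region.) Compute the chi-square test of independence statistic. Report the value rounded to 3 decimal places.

Row totals [38, 53], col totals [42, 20, 29], n=91
χ² = (12−17.54)²/17.54 + (15−8.35)²/8.35 + (11−12.11)²/12.11 + (30−24.46)²/24.46 + (5−11.65)²/11.65 + (18−16.89)²/16.89 = 12.2647
df = 2

test statistic = 12.265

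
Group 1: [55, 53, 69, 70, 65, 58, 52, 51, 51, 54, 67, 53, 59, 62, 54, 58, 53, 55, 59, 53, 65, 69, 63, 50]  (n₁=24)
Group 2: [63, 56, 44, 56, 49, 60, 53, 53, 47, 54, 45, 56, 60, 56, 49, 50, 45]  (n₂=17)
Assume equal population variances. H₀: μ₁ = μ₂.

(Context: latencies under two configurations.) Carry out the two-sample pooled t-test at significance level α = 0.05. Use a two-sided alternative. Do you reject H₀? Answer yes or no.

x̄₁=58.250, s₁=6.442, n₁=24
x̄₂=52.706, s₂=5.698, n₂=17
s_p² = [23·6.442² + 16·5.698²]/39 = 37.7956
SE = √(s_p²·(1/24+1/17)) = 1.9489
t = (58.250−52.706)/1.9489 = 2.8448
df = 39
p-value (two-sided) = 0.00704
At α=0.05: p < α → reject H₀

reject H₀: yes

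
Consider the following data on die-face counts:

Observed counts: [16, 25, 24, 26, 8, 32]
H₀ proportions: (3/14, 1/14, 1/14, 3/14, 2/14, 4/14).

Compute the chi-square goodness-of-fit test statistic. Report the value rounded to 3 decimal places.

test statistic = 61.331

n = 131; E_i = n·p_i = [28.07, 9.36, 9.36, 28.07, 18.71, 37.43]
χ² = (16−28.07)²/28.07 + (25−9.36)²/9.36 + (24−9.36)²/9.36 + (26−28.07)²/28.07 + (8−18.71)²/18.71 + (32−37.43)²/37.43 = 61.3308
df = 5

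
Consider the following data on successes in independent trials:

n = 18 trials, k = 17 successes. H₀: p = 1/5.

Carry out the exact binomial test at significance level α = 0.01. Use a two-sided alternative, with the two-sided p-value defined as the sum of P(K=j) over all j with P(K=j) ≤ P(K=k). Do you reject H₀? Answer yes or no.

reject H₀: yes

Exact binomial: n=18, k=17, p₀=1/5=0.2000
P(X=j) = C(n,j)·p₀^j·(1−p₀)^(n−j); p = Σ P(X=j) over j with P(X=j) ≤ P(X=17)
p-value (two-sided) = 0.00000
At α=0.01: p < α → reject H₀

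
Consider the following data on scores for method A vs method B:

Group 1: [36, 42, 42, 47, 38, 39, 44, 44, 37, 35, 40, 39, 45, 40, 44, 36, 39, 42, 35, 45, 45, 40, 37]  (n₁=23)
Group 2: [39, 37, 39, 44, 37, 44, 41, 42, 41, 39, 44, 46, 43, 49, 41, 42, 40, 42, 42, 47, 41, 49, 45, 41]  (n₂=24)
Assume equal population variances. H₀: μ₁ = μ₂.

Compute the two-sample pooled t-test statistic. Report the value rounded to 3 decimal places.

x̄₁=40.478, s₁=3.604, n₁=23
x̄₂=42.292, s₂=3.263, n₂=24
s_p² = [22·3.604² + 23·3.263²]/45 = 11.7933
SE = √(s_p²·(1/23+1/24)) = 1.0021
t = (40.478−42.292)/1.0021 = -1.8097
df = 45

test statistic = -1.810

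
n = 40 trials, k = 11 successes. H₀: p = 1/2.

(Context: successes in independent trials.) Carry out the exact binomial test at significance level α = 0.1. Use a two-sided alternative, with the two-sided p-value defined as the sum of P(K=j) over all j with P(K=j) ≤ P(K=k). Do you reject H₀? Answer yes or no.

reject H₀: yes

Exact binomial: n=40, k=11, p₀=1/2=0.5000
P(X=j) = C(n,j)·p₀^j·(1−p₀)^(n−j); p = Σ P(X=j) over j with P(X=j) ≤ P(X=11)
p-value (two-sided) = 0.00643
At α=0.1: p < α → reject H₀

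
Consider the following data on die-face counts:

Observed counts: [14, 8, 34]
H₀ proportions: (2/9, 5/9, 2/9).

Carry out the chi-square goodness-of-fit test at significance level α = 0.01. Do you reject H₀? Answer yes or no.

reject H₀: yes

n = 56; E_i = n·p_i = [12.44, 31.11, 12.44]
χ² = (14−12.44)²/12.44 + (8−31.11)²/31.11 + (34−12.44)²/12.44 = 54.7000
df = 2
p-value (upper-tail) = 0.00000
At α=0.01: p < α → reject H₀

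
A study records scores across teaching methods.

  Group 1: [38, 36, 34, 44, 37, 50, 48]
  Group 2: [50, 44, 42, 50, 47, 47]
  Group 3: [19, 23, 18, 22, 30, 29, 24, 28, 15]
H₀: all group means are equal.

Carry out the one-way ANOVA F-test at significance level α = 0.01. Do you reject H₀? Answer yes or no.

Group means [41.00, 46.67, 23.11], grand mean 35.227
SSB = Σnᵢ(x̄ᵢ−x̄)² = 2339.641; SSW = ΣΣ(x−x̄ᵢ)² = 506.222
MSB = 2339.641/2 = 1169.8207; MSW = 506.222/19 = 26.6433
F = MSB/MSW = 43.9068
df = (2, 19)
p-value (upper-tail) = 0.00000
At α=0.01: p < α → reject H₀

reject H₀: yes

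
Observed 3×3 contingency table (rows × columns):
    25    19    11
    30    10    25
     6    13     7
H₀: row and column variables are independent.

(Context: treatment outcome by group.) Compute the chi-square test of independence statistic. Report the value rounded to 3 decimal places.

test statistic = 14.928

Row totals [55, 65, 26], col totals [61, 42, 43], n=146
χ² = (25−22.98)²/22.98 + (19−15.82)²/15.82 + (11−16.20)²/16.20 + (30−27.16)²/27.16 + (10−18.70)²/18.70 + (25−19.14)²/19.14 + (6−10.86)²/10.86 + (13−7.48)²/7.48 + (7−7.66)²/7.66 = 14.9281
df = 4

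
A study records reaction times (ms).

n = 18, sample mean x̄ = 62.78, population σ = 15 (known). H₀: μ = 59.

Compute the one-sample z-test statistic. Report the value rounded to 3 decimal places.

test statistic = 1.069

SE = σ/√n = 15/√18 = 3.5355
z = (x̄−μ₀)/SE = (62.78−59)/3.5355 = 1.0691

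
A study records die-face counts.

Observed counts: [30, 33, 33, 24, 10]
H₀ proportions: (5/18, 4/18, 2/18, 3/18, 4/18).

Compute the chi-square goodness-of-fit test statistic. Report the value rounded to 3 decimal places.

n = 130; E_i = n·p_i = [36.11, 28.89, 14.44, 21.67, 28.89]
χ² = (30−36.11)²/36.11 + (33−28.89)²/28.89 + (33−14.44)²/14.44 + (24−21.67)²/21.67 + (10−28.89)²/28.89 = 38.0577
df = 4

test statistic = 38.058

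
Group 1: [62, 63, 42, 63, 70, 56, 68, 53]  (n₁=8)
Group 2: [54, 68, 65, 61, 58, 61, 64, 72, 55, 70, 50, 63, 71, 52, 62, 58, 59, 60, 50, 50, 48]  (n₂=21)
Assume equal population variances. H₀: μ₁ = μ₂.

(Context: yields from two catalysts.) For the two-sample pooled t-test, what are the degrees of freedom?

df = n₁ + n₂ − 2 = 8 + 21 − 2 = 27

degrees of freedom = 27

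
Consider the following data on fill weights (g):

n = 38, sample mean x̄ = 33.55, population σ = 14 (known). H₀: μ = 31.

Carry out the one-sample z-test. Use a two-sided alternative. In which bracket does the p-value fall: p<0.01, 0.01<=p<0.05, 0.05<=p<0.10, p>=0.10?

p-value bracket: p>=0.10

SE = σ/√n = 14/√38 = 2.2711
z = (x̄−μ₀)/SE = (33.55−31)/2.2711 = 1.1228
p-value (two-sided) = 0.26152
→ bracket: p>=0.10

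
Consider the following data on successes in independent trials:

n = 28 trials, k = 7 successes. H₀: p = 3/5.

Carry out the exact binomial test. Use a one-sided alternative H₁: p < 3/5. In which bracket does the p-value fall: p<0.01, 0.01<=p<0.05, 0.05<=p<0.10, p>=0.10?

p-value bracket: p<0.01

Exact binomial: n=28, k=7, p₀=3/5=0.6000
P(X≤7) from Σ C(n,i)·p₀^i·(1−p₀)^(n−i)
p-value (one-sided, H₁ less) = 0.00018
→ bracket: p<0.01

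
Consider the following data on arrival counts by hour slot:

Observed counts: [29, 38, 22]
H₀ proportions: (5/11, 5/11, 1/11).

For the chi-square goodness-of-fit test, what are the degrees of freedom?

df = k − 1 = 3 − 1 = 2

degrees of freedom = 2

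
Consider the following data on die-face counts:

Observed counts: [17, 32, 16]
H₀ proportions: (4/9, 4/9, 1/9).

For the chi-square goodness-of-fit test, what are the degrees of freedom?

degrees of freedom = 2

df = k − 1 = 3 − 1 = 2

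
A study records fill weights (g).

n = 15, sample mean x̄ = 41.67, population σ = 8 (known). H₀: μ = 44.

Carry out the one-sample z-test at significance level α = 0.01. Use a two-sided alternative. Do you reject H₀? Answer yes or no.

reject H₀: no

SE = σ/√n = 8/√15 = 2.0656
z = (x̄−μ₀)/SE = (41.67−44)/2.0656 = -1.1280
p-value (two-sided) = 0.25932
At α=0.01: p ≥ α → fail to reject H₀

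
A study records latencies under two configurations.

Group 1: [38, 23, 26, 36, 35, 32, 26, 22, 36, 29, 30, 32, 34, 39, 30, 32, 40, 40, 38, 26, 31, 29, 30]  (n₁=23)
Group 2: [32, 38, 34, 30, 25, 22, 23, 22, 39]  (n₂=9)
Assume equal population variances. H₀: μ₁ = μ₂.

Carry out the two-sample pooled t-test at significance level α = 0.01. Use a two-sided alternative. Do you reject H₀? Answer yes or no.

x̄₁=31.913, s₁=5.282, n₁=23
x̄₂=29.444, s₂=6.747, n₂=9
s_p² = [22·5.282² + 8·6.747²]/30 = 32.6016
SE = √(s_p²·(1/23+1/9)) = 2.2450
t = (31.913−29.444)/2.2450 = 1.0996
df = 30
p-value (two-sided) = 0.28025
At α=0.01: p ≥ α → fail to reject H₀

reject H₀: no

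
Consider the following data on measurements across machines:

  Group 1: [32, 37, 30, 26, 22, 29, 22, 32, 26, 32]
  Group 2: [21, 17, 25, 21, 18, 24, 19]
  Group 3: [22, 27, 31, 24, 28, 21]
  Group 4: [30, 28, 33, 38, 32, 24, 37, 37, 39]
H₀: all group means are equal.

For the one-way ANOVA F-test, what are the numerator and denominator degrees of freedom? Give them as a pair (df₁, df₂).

k = 4 groups, N = 32 total
df = (k−1, N−k) = (4−1, 32−4) = (3, 28)

degrees of freedom = [3, 28]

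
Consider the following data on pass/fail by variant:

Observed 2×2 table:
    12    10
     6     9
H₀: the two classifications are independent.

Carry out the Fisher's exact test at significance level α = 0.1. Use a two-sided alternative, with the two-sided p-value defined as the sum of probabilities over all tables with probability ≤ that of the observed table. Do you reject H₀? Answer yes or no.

Margins: r₁=22, r₂=15, c₁=18, c₂=19, n=37
p_obs = C(22,12)·C(15,6)/C(37,18); sum pmf over tables with pmf ≤ p_obs
p-value (two-sided) = 0.50768
At α=0.1: p ≥ α → fail to reject H₀

reject H₀: no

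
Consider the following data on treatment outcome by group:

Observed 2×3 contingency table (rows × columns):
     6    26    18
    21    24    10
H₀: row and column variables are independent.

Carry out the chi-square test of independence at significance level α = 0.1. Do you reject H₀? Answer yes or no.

reject H₀: yes

Row totals [50, 55], col totals [27, 50, 28], n=105
χ² = (6−12.86)²/12.86 + (26−23.81)²/23.81 + (18−13.33)²/13.33 + (21−14.14)²/14.14 + (24−26.19)²/26.19 + (10−14.67)²/14.67 = 10.4847
df = 2
p-value (upper-tail) = 0.00529
At α=0.1: p < α → reject H₀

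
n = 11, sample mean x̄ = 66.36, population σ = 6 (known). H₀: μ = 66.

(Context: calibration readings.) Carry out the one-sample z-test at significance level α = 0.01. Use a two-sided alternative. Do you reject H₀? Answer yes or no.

SE = σ/√n = 6/√11 = 1.8091
z = (x̄−μ₀)/SE = (66.36−66)/1.8091 = 0.1990
p-value (two-sided) = 0.84226
At α=0.01: p ≥ α → fail to reject H₀

reject H₀: no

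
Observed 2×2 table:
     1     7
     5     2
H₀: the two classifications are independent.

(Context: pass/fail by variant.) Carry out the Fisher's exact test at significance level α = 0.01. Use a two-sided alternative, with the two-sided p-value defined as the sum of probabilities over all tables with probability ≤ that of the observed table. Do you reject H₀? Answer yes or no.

Margins: r₁=8, r₂=7, c₁=6, c₂=9, n=15
p_obs = C(8,1)·C(7,5)/C(15,6); sum pmf over tables with pmf ≤ p_obs
p-value (two-sided) = 0.04056
At α=0.01: p ≥ α → fail to reject H₀

reject H₀: no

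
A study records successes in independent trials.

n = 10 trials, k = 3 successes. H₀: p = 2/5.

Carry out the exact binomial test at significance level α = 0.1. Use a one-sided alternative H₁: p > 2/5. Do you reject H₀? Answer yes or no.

reject H₀: no

Exact binomial: n=10, k=3, p₀=2/5=0.4000
P(X≥3) from Σ C(n,i)·p₀^i·(1−p₀)^(n−i)
p-value (one-sided, H₁ greater) = 0.83271
At α=0.1: p ≥ α → fail to reject H₀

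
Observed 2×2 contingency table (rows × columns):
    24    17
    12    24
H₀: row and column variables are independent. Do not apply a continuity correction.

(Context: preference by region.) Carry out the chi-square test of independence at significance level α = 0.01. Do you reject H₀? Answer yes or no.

reject H₀: no

Row totals [41, 36], col totals [36, 41], n=77
χ² = (24−19.17)²/19.17 + (17−21.83)²/21.83 + (12−16.83)²/16.83 + (24−19.17)²/19.17 = 4.8911
df = 1
p-value (upper-tail) = 0.02700
At α=0.01: p ≥ α → fail to reject H₀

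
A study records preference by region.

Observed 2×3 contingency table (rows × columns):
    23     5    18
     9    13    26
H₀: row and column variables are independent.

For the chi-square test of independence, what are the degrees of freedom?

degrees of freedom = 2

df = (r−1)(c−1) = (2−1)·(3−1) = 2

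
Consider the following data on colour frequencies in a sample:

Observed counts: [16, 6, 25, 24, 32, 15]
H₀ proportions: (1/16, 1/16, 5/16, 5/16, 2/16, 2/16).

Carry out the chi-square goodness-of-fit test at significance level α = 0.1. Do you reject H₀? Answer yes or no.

n = 118; E_i = n·p_i = [7.38, 7.38, 36.88, 36.88, 14.75, 14.75]
χ² = (16−7.38)²/7.38 + (6−7.38)²/7.38 + (25−36.88)²/36.88 + (24−36.88)²/36.88 + (32−14.75)²/14.75 + (15−14.75)²/14.75 = 38.8407
df = 5
p-value (upper-tail) = 0.00000
At α=0.1: p < α → reject H₀

reject H₀: yes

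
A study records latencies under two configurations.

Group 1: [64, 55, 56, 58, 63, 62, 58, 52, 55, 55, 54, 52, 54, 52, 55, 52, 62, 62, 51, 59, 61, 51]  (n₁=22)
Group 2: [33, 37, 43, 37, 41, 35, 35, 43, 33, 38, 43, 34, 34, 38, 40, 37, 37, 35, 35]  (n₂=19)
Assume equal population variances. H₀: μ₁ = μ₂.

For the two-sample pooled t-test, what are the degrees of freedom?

df = n₁ + n₂ − 2 = 22 + 19 − 2 = 39

degrees of freedom = 39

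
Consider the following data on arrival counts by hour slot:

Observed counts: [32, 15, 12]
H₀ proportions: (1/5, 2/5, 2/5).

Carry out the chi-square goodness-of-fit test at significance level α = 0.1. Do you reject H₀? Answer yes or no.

reject H₀: yes

n = 59; E_i = n·p_i = [11.80, 23.60, 23.60]
χ² = (32−11.80)²/11.80 + (15−23.60)²/23.60 + (12−23.60)²/23.60 = 43.4153
df = 2
p-value (upper-tail) = 0.00000
At α=0.1: p < α → reject H₀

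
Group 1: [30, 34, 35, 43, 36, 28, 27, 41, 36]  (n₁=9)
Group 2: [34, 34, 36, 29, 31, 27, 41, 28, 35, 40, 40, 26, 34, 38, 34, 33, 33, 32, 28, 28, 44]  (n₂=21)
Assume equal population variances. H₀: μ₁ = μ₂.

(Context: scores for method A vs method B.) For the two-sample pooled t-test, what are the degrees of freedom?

degrees of freedom = 28

df = n₁ + n₂ − 2 = 9 + 21 − 2 = 28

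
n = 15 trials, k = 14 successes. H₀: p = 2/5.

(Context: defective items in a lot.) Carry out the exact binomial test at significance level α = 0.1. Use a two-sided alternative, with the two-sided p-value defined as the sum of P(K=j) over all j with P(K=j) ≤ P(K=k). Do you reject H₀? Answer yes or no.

reject H₀: yes

Exact binomial: n=15, k=14, p₀=2/5=0.4000
P(X=j) = C(n,j)·p₀^j·(1−p₀)^(n−j); p = Σ P(X=j) over j with P(X=j) ≤ P(X=14)
p-value (two-sided) = 0.00003
At α=0.1: p < α → reject H₀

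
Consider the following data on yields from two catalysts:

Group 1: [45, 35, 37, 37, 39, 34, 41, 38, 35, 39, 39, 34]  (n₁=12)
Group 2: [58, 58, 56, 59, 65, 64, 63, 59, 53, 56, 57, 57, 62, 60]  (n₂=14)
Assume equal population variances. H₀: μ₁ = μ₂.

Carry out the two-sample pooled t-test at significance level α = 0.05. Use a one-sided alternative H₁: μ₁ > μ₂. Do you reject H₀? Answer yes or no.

reject H₀: no

x̄₁=37.750, s₁=3.194, n₁=12
x̄₂=59.071, s₂=3.407, n₂=14
s_p² = [11·3.194² + 13·3.407²]/24 = 10.9658
SE = √(s_p²·(1/12+1/14)) = 1.3027
t = (37.750−59.071)/1.3027 = -16.3668
df = 24
p-value (one-sided, H₁ greater) = 1.00000
At α=0.05: p ≥ α → fail to reject H₀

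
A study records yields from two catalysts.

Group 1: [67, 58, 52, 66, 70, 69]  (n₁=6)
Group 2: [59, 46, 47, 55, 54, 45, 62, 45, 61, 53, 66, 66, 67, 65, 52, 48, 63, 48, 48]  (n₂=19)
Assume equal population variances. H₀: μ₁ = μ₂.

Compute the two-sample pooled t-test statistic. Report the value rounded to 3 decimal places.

x̄₁=63.667, s₁=7.118, n₁=6
x̄₂=55.263, s₂=8.013, n₂=19
s_p² = [5·7.118² + 18·8.013²]/23 = 61.2616
SE = √(s_p²·(1/6+1/19)) = 3.6653
t = (63.667−55.263)/3.6653 = 2.2927
df = 23

test statistic = 2.293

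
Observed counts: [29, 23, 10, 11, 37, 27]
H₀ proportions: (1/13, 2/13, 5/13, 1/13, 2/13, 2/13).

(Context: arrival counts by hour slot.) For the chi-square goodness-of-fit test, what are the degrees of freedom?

degrees of freedom = 5

df = k − 1 = 6 − 1 = 5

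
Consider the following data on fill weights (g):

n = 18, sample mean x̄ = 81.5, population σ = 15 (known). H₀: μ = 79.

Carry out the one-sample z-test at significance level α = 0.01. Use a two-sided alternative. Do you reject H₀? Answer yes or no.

reject H₀: no

SE = σ/√n = 15/√18 = 3.5355
z = (x̄−μ₀)/SE = (81.5−79)/3.5355 = 0.7071
p-value (two-sided) = 0.47950
At α=0.01: p ≥ α → fail to reject H₀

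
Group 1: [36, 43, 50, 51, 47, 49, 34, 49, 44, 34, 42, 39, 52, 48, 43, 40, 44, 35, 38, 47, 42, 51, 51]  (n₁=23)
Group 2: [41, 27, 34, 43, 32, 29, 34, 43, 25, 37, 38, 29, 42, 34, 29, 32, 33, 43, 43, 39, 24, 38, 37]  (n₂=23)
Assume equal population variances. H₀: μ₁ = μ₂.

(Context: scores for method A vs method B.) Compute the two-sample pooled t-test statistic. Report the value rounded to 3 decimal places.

x̄₁=43.870, s₁=5.888, n₁=23
x̄₂=35.043, s₂=6.034, n₂=23
s_p² = [22·5.888² + 22·6.034²]/44 = 35.5356
SE = √(s_p²·(1/23+1/23)) = 1.7579
t = (43.870−35.043)/1.7579 = 5.0209
df = 44

test statistic = 5.021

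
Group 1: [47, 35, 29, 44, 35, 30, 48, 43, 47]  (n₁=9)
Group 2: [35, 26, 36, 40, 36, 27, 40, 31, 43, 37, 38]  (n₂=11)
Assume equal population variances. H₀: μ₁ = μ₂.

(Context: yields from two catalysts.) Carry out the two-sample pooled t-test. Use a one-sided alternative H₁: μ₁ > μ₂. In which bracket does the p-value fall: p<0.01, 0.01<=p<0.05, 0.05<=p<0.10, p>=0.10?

p-value bracket: 0.05<=p<0.10

x̄₁=39.778, s₁=7.563, n₁=9
x̄₂=35.364, s₂=5.372, n₂=11
s_p² = [8·7.563² + 10·5.372²]/18 = 41.4501
SE = √(s_p²·(1/9+1/11)) = 2.8937
t = (39.778−35.364)/2.8937 = 1.5254
df = 18
p-value (one-sided, H₁ greater) = 0.07227
→ bracket: 0.05<=p<0.10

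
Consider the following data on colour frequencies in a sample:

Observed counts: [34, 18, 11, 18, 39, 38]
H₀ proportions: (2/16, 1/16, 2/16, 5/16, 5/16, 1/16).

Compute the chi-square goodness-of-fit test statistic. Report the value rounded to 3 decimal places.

test statistic = 123.063

n = 158; E_i = n·p_i = [19.75, 9.88, 19.75, 49.38, 49.38, 9.88]
χ² = (34−19.75)²/19.75 + (18−9.88)²/9.88 + (11−19.75)²/19.75 + (18−49.38)²/49.38 + (39−49.38)²/49.38 + (38−9.88)²/9.88 = 123.0633
df = 5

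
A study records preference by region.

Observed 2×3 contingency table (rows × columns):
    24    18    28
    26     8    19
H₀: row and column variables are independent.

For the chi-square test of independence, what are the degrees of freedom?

df = (r−1)(c−1) = (2−1)·(3−1) = 2

degrees of freedom = 2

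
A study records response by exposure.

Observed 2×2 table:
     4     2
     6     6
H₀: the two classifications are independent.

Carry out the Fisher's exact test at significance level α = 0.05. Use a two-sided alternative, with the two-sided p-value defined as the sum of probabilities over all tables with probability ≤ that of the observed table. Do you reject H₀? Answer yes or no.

reject H₀: no

Margins: r₁=6, r₂=12, c₁=10, c₂=8, n=18
p_obs = C(6,4)·C(12,6)/C(18,10); sum pmf over tables with pmf ≤ p_obs
p-value (two-sided) = 0.63801
At α=0.05: p ≥ α → fail to reject H₀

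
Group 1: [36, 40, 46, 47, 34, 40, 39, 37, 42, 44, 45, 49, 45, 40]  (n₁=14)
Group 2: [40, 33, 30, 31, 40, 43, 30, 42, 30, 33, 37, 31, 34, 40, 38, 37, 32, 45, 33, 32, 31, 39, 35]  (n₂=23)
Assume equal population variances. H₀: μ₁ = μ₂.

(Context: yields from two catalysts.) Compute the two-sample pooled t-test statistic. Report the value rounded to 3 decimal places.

x̄₁=41.714, s₁=4.445, n₁=14
x̄₂=35.478, s₂=4.621, n₂=23
s_p² = [13·4.445² + 22·4.621²]/35 = 20.7599
SE = √(s_p²·(1/14+1/23)) = 1.5445
t = (41.714−35.478)/1.5445 = 4.0376
df = 35

test statistic = 4.038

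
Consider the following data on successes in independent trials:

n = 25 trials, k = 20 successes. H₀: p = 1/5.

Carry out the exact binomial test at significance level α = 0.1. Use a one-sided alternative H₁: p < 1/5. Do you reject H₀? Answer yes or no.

Exact binomial: n=25, k=20, p₀=1/5=0.2000
P(X≤20) from Σ C(n,i)·p₀^i·(1−p₀)^(n−i)
p-value (one-sided, H₁ less) = 1.00000
At α=0.1: p ≥ α → fail to reject H₀

reject H₀: no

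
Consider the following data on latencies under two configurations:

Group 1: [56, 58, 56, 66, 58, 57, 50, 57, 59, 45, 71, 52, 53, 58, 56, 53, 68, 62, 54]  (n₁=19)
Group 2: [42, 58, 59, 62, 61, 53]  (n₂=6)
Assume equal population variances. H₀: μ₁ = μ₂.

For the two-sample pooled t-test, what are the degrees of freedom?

degrees of freedom = 23

df = n₁ + n₂ − 2 = 19 + 6 − 2 = 23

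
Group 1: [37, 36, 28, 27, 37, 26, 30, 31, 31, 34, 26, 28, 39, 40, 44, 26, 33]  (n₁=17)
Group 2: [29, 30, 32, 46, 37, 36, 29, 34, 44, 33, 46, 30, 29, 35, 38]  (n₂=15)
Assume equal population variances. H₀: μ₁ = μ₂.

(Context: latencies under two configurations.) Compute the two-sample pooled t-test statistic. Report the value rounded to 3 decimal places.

test statistic = -1.304

x̄₁=32.529, s₁=5.558, n₁=17
x̄₂=35.200, s₂=6.026, n₂=15
s_p² = [16·5.558² + 14·6.026²]/30 = 33.4212
SE = √(s_p²·(1/17+1/15)) = 2.0479
t = (32.529−35.200)/2.0479 = -1.3040
df = 30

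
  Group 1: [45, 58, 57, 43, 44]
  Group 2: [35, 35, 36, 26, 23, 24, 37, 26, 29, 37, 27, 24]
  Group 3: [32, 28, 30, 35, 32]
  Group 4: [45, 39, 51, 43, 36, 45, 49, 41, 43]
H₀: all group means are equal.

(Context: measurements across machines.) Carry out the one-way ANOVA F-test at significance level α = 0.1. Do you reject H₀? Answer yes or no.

Group means [49.40, 29.92, 31.40, 43.56], grand mean 37.258
SSB = Σnᵢ(x̄ᵢ−x̄)² = 1912.397; SSW = ΣΣ(x−x̄ᵢ)² = 769.539
MSB = 1912.397/3 = 637.4655; MSW = 769.539/27 = 28.5014
F = MSB/MSW = 22.3661
df = (3, 27)
p-value (upper-tail) = 0.00000
At α=0.1: p < α → reject H₀

reject H₀: yes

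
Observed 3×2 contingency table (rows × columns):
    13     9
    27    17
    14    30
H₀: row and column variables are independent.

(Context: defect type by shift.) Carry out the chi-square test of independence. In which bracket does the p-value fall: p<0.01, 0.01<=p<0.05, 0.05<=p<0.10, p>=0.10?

p-value bracket: 0.01<=p<0.05

Row totals [22, 44, 44], col totals [54, 56], n=110
χ² = (13−10.80)²/10.80 + (9−11.20)²/11.20 + (27−21.60)²/21.60 + (17−22.40)²/22.40 + (14−21.60)²/21.60 + (30−22.40)²/22.40 = 8.7847
df = 2
p-value (upper-tail) = 0.01237
→ bracket: 0.01<=p<0.05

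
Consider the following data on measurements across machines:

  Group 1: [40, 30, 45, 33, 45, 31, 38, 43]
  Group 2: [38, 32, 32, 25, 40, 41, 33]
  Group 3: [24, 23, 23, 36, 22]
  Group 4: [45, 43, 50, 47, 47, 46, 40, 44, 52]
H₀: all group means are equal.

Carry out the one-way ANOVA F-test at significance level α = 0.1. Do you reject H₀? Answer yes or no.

reject H₀: yes

Group means [38.12, 34.43, 25.60, 46.00], grand mean 37.517
SSB = Σnᵢ(x̄ᵢ−x̄)² = 1427.452; SSW = ΣΣ(x−x̄ᵢ)² = 695.789
MSB = 1427.452/3 = 475.8174; MSW = 695.789/25 = 27.8316
F = MSB/MSW = 17.0963
df = (3, 25)
p-value (upper-tail) = 0.00000
At α=0.1: p < α → reject H₀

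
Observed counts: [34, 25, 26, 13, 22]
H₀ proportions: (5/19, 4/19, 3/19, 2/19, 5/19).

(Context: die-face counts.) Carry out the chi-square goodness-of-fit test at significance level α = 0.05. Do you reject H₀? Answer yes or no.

n = 120; E_i = n·p_i = [31.58, 25.26, 18.95, 12.63, 31.58]
χ² = (34−31.58)²/31.58 + (25−25.26)²/25.26 + (26−18.95)²/18.95 + (13−12.63)²/12.63 + (22−31.58)²/31.58 = 5.7299
df = 4
p-value (upper-tail) = 0.22025
At α=0.05: p ≥ α → fail to reject H₀

reject H₀: no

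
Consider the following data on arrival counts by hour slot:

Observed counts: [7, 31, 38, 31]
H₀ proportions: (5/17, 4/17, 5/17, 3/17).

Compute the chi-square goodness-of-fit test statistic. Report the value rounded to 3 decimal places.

n = 107; E_i = n·p_i = [31.47, 25.18, 31.47, 18.88]
χ² = (7−31.47)²/31.47 + (31−25.18)²/25.18 + (38−31.47)²/31.47 + (31−18.88)²/18.88 = 29.5058
df = 3

test statistic = 29.506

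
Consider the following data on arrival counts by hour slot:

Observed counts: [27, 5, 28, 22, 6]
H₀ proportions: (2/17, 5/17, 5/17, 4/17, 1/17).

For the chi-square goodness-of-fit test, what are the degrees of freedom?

degrees of freedom = 4

df = k − 1 = 5 − 1 = 4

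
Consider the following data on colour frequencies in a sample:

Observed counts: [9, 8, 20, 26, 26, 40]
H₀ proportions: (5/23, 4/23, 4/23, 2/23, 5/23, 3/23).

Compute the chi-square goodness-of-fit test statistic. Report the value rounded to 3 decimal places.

n = 129; E_i = n·p_i = [28.04, 22.43, 22.43, 11.22, 28.04, 16.83]
χ² = (9−28.04)²/28.04 + (8−22.43)²/22.43 + (20−22.43)²/22.43 + (26−11.22)²/11.22 + (26−28.04)²/28.04 + (40−16.83)²/16.83 = 74.0300
df = 5

test statistic = 74.030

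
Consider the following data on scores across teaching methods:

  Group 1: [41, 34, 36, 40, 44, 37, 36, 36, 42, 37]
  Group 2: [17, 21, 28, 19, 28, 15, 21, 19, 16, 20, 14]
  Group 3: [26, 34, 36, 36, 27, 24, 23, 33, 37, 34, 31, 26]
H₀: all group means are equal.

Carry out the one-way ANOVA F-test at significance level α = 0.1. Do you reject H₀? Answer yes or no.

reject H₀: yes

Group means [38.30, 19.82, 30.58], grand mean 29.333
SSB = Σnᵢ(x̄ᵢ−x̄)² = 1818.680; SSW = ΣΣ(x−x̄ᵢ)² = 596.653
MSB = 1818.680/2 = 909.3402; MSW = 596.653/30 = 19.8884
F = MSB/MSW = 45.7221
df = (2, 30)
p-value (upper-tail) = 0.00000
At α=0.1: p < α → reject H₀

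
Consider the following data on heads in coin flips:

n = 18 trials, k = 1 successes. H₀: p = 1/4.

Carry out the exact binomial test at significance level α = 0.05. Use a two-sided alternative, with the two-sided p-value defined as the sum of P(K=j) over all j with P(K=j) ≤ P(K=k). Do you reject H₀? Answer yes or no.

reject H₀: no

Exact binomial: n=18, k=1, p₀=1/4=0.2500
P(X=j) = C(n,j)·p₀^j·(1−p₀)^(n−j); p = Σ P(X=j) over j with P(X=j) ≤ P(X=1)
p-value (two-sided) = 0.05881
At α=0.05: p ≥ α → fail to reject H₀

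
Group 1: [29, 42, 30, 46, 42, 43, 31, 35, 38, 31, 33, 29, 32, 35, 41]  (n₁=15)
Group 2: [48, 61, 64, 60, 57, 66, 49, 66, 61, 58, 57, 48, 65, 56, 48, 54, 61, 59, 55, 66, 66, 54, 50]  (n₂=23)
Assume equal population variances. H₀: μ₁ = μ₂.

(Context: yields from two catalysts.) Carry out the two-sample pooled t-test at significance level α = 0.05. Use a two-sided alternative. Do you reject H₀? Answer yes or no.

reject H₀: yes

x̄₁=35.800, s₁=5.735, n₁=15
x̄₂=57.783, s₂=6.266, n₂=23
s_p² = [14·5.735² + 22·6.266²]/36 = 36.7865
SE = √(s_p²·(1/15+1/23)) = 2.0129
t = (35.800−57.783)/2.0129 = -10.9208
df = 36
p-value (two-sided) = 0.00000
At α=0.05: p < α → reject H₀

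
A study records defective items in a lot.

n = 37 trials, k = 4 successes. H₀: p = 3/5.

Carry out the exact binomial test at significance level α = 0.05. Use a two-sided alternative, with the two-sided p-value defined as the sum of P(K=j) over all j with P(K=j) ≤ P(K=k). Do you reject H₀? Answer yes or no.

reject H₀: yes

Exact binomial: n=37, k=4, p₀=3/5=0.6000
P(X=j) = C(n,j)·p₀^j·(1−p₀)^(n−j); p = Σ P(X=j) over j with P(X=j) ≤ P(X=4)
p-value (two-sided) = 0.00000
At α=0.05: p < α → reject H₀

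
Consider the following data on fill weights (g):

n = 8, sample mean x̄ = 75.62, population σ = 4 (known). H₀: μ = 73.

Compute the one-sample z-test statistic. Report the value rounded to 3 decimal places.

test statistic = 1.853

SE = σ/√n = 4/√8 = 1.4142
z = (x̄−μ₀)/SE = (75.62−73)/1.4142 = 1.8526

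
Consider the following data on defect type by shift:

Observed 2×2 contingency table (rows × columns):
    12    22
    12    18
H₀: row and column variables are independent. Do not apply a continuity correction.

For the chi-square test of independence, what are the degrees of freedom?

df = (r−1)(c−1) = (2−1)·(2−1) = 1

degrees of freedom = 1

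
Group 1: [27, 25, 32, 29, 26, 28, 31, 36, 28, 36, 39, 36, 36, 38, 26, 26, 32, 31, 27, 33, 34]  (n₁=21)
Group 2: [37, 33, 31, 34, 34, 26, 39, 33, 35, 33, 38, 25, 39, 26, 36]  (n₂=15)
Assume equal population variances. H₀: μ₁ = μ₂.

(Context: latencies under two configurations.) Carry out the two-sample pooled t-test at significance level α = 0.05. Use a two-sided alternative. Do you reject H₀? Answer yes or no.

x̄₁=31.238, s₁=4.426, n₁=21
x̄₂=33.267, s₂=4.574, n₂=15
s_p² = [20·4.426² + 14·4.574²]/34 = 20.1395
SE = √(s_p²·(1/21+1/15)) = 1.5171
t = (31.238−33.267)/1.5171 = -1.3371
df = 34
p-value (two-sided) = 0.19006
At α=0.05: p ≥ α → fail to reject H₀

reject H₀: no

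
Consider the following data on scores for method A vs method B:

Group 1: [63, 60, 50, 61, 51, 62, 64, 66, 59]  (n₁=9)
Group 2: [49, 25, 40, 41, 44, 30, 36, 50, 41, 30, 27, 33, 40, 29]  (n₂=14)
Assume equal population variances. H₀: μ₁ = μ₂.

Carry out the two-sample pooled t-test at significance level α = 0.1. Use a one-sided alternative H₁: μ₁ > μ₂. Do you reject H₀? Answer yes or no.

x̄₁=59.556, s₁=5.548, n₁=9
x̄₂=36.786, s₂=8.011, n₂=14
s_p² = [8·5.548² + 13·8.011²]/21 = 51.4562
SE = √(s_p²·(1/9+1/14)) = 3.0648
t = (59.556−36.786)/3.0648 = 7.4296
df = 21
p-value (one-sided, H₁ greater) = 0.00000
At α=0.1: p < α → reject H₀

reject H₀: yes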